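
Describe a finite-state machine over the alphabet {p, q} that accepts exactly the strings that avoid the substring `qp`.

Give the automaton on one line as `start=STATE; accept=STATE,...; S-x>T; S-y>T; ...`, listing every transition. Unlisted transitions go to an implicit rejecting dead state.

This is the complement of 'contains `qp`'. Use the same substring-matching states — S0 through S2 holding how much of `qp` has just been matched — but flip the accepting set: everything except the trap S2 accepts.
3 states suffice.
        p   q  
>* S0   S0  S1 
 * S1   S2  S1 
   S2   S2  S2 
(> = start, * = accepting)

start=S0; accept=S0,S1; S0-p>S0; S0-q>S1; S1-p>S2; S1-q>S1; S2-p>S2; S2-q>S2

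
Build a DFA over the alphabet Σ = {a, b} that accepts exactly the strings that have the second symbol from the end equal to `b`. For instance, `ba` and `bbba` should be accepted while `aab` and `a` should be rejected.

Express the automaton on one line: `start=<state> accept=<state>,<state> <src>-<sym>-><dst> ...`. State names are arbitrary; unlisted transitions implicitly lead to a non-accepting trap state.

A DFA must remember the last 2 symbols (since which symbol is second-to-last isn't known until the input ends). Use one state per possible window of the last ≤2 symbols; accept from those whose window starts with `b`.
With 7 states:
        a   b  
>  S0   S1  S2 
   S1   S3  S4 
   S2   S5  S6 
   S3   S3  S4 
   S4   S5  S6 
 * S5   S3  S4 
 * S6   S5  S6 
(> = start, * = accepting)

start=S0 accept=S5,S6 S0-a->S1 S0-b->S2 S1-a->S3 S1-b->S4 S2-a->S5 S2-b->S6 S3-a->S3 S3-b->S4 S4-a->S5 S4-b->S6 S5-a->S3 S5-b->S4 S6-a->S5 S6-b->S6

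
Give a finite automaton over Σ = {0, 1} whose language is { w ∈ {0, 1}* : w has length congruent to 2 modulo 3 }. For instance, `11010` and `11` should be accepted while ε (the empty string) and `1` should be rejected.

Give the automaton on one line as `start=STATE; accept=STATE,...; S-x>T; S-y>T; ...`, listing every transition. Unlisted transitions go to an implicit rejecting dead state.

Only the length mod 3 matters, so use a 3-cycle: from any state, every input symbol moves to the next state, wrapping s2 back to s0. Mark s2 accepting.
A 3-state machine:
        0   1  
>  s0   s1  s1 
   s1   s2  s2 
 * s2   s0  s0 
(> = start, * = accepting)

start=s0; accept=s2; s0-0>s1; s0-1>s1; s1-0>s2; s1-1>s2; s2-0>s0; s2-1>s0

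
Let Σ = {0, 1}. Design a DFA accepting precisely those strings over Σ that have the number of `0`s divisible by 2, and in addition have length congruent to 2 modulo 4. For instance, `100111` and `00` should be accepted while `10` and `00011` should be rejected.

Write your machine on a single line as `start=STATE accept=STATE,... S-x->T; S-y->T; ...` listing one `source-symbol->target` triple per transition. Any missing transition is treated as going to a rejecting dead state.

start=q0; accept=q3; q0-0->q1; q0-1->q2; q1-0->q3; q1-1->q4; q2-0->q4; q2-1->q3; q3-0->q5; q3-1->q6; q4-0->q6; q4-1->q5; q5-0->q0; q5-1->q7; q6-0->q7; q6-1->q0; q7-0->q2; q7-1->q1

Handle the two conditions separately and then intersect. The first has 2 states tracking the count of `0`s modulo 2; the second has 4 states tracking the input length modulo 4. A product state is a pair (one from each), accepting exactly when both do.
8 states suffice.
        0   1  
>  q0   q1  q2 
   q1   q3  q4 
   q2   q4  q3 
 * q3   q5  q6 
   q4   q6  q5 
   q5   q0  q7 
   q6   q7  q0 
   q7   q2  q1 
(> = start, * = accepting)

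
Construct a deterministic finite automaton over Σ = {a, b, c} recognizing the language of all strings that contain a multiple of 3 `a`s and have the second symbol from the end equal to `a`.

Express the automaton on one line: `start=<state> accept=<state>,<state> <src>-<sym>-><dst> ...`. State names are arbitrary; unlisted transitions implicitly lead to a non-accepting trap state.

start=S0 accept=S3,S5 S0-a->S1 S0-b->S0 S0-c->S0 S1-a->S2 S1-b->S1 S1-c->S1 S2-a->S3 S2-b->S4 S2-c->S4 S3-a->S1 S3-b->S5 S3-c->S5 S4-a->S6 S4-b->S4 S4-c->S4 S5-a->S1 S5-b->S0 S5-c->S0 S6-a->S1 S6-b->S5 S6-c->S5

Build one automaton per condition and run them in lockstep. The first has 3 states tracking the count of `a`s modulo 3; the second has 13 states tracking the last 2 symbols read. A product state is a pair (one from each), accepting exactly when both do. Equivalent product states are then merged.
7 states suffice.
        a   b   c  
>  S0   S1  S0  S0 
   S1   S2  S1  S1 
   S2   S3  S4  S4 
 * S3   S1  S5  S5 
   S4   S6  S4  S4 
 * S5   S1  S0  S0 
   S6   S1  S5  S5 
(> = start, * = accepting)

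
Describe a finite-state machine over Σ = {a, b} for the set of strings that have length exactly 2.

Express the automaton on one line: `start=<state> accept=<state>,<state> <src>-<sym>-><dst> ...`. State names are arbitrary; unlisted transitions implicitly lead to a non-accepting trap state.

We only need to distinguish lengths 0, 1, …, 2, and '>2'. Chain q0 → q1 → q2 → q3 on every symbol, with q3 looping. Accepting states: {q2}.
4 states suffice.
        a   b  
>  q0   q1  q1 
   q1   q2  q2 
 * q2   q3  q3 
   q3   q3  q3 
(> = start, * = accepting)

start=q0 accept=q2 q0-a->q1 q0-b->q1 q1-a->q2 q1-b->q2 q2-a->q3 q2-b->q3 q3-a->q3 q3-b->q3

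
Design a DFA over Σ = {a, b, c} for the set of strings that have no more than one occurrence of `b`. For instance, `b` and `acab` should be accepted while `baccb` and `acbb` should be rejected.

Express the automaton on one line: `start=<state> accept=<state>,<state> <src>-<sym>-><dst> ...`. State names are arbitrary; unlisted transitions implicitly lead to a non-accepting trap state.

Only the number of `b`s matters, and only up to 2. Make a chain S0 → S1 → S2 advanced by each `b` (with S2 absorbing); every other symbol self-loops. The accepting set is {S0, S1}.
With 3 states:
        a   b   c  
>* S0   S0  S1  S0 
 * S1   S1  S2  S1 
   S2   S2  S2  S2 
(> = start, * = accepting)

start=S0 accept=S0,S1 S0-a->S0 S0-b->S1 S0-c->S0 S1-a->S1 S1-b->S2 S1-c->S1 S2-a->S2 S2-b->S2 S2-c->S2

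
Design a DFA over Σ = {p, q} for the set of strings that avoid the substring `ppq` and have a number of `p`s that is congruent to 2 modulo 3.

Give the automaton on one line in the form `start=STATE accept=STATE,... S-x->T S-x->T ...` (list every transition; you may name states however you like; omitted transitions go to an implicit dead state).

start=S0 accept=S2,S6,S9 S0-p->S1 S0-q->S0 S1-p->S2 S1-q->S3 S2-p->S4 S2-q->S5 S3-p->S6 S3-q->S3 S4-p->S7 S4-q->S8 S5-p->S8 S5-q->S5 S6-p->S4 S6-q->S9 S7-p->S2 S7-q->S10 S8-p->S10 S8-q->S8 S9-p->S11 S9-q->S9 S10-p->S5 S10-q->S10 S11-p->S7 S11-q->S0

Run two small machines in parallel and take their product. The first has 4 states tracking partial matches of the forbidden pattern `ppq`; the second has 3 states tracking the count of `p`s modulo 3. A product state is a pair (one from each), accepting exactly when both do.
12 states suffice.
          p    q  
>  S0     S1   S0 
   S1     S2   S3 
 * S2     S4   S5 
   S3     S6   S3 
   S4     S7   S8 
   S5     S8   S5 
 * S6     S4   S9 
   S7     S2  S10 
   S8    S10   S8 
 * S9    S11   S9 
   S10    S5  S10 
   S11    S7   S0 
(> = start, * = accepting)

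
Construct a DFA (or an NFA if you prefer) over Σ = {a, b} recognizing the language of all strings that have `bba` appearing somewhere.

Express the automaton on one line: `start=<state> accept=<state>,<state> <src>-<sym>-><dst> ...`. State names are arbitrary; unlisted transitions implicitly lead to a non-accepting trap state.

States q0..q2 record the length of the longest prefix of `bba` that matches the current input suffix. Reaching q3 means `bba` has been seen, and we stay there forever. Accept from q3.
4 states suffice.
        a   b  
>  q0   q0  q1 
   q1   q0  q2 
   q2   q3  q2 
 * q3   q3  q3 
(> = start, * = accepting)

start=q0 accept=q3 q0-a->q0 q0-b->q1 q1-a->q0 q1-b->q2 q2-a->q3 q2-b->q2 q3-a->q3 q3-b->q3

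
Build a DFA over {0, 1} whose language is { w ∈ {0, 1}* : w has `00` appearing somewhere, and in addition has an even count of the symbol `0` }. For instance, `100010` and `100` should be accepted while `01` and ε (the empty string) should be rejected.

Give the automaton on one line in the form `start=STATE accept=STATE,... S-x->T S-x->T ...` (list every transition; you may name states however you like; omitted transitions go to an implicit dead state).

Build one automaton per condition and run them in lockstep. The first has 3 states tracking whether and how much of `00` has been seen; the second has 2 states tracking the count of `0`s modulo 2. A product state is a pair (one from each), accepting exactly when both do.
A 6-state machine:
        0   1  
>  s0   s1  s0 
   s1   s2  s3 
 * s2   s4  s2 
   s3   s5  s3 
   s4   s2  s4 
   s5   s4  s0 
(> = start, * = accepting)

start=s0 accept=s2 s0-0->s1 s0-1->s0 s1-0->s2 s1-1->s3 s2-0->s4 s2-1->s2 s3-0->s5 s3-1->s3 s4-0->s2 s4-1->s4 s5-0->s4 s5-1->s0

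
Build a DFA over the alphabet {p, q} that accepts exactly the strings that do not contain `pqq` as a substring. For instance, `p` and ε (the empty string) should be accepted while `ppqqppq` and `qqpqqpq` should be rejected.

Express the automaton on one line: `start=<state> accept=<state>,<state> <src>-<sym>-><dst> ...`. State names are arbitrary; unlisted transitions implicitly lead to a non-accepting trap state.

Track partial matches of the forbidden pattern `pqq`. State D is a dead state reached once `pqq` has occurred; every other state accepts. A means no part of `pqq` is currently matched.
With 4 states:
       p  q 
>* A   B  A 
 * B   B  C 
 * C   B  D 
   D   D  D 
(> = start, * = accepting)

start=A accept=A,B,C A-p->B A-q->A B-p->B B-q->C C-p->B C-q->D D-p->D D-q->D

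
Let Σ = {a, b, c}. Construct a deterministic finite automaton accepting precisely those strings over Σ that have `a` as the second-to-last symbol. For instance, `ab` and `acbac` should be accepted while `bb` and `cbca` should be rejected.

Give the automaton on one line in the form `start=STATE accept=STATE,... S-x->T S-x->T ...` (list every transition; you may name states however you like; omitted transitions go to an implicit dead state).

start=s0 accept=s4,s5,s6 s0-a->s1 s0-b->s2 s0-c->s3 s1-a->s4 s1-b->s5 s1-c->s6 s2-a->s7 s2-b->s8 s2-c->s9 s3-a->s10 s3-b->s11 s3-c->s12 s4-a->s4 s4-b->s5 s4-c->s6 s5-a->s7 s5-b->s8 s5-c->s9 s6-a->s10 s6-b->s11 s6-c->s12 s7-a->s4 s7-b->s5 s7-c->s6 s8-a->s7 s8-b->s8 s8-c->s9 s9-a->s10 s9-b->s11 s9-c->s12 s10-a->s4 s10-b->s5 s10-c->s6 s11-a->s7 s11-b->s8 s11-c->s9 s12-a->s10 s12-b->s11 s12-c->s12

A DFA must remember the last 2 symbols (since which symbol is second-to-last isn't known until the input ends). Use one state per possible window of the last ≤2 symbols; accept from those whose window starts with `a`.
With 13 states:
          a    b    c  
>  s0     s1   s2   s3 
   s1     s4   s5   s6 
   s2     s7   s8   s9 
   s3    s10  s11  s12 
 * s4     s4   s5   s6 
 * s5     s7   s8   s9 
 * s6    s10  s11  s12 
   s7     s4   s5   s6 
   s8     s7   s8   s9 
   s9    s10  s11  s12 
   s10    s4   s5   s6 
   s11    s7   s8   s9 
   s12   s10  s11  s12 
(> = start, * = accepting)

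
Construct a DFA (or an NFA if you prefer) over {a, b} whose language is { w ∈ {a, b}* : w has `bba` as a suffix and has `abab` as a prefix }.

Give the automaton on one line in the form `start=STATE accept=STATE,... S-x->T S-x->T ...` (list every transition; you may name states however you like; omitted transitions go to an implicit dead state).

Handle the two conditions separately and then intersect. The first has 4 states tracking how much of the suffix `bba` has currently been matched; the second has 6 states tracking whether the input so far still matches the prefix `abab`. A product state is a pair (one from each), accepting exactly when both do. Equivalent product states are then merged.
        a   b  
>  S0   S1  S2 
   S1   S2  S3 
   S2   S2  S2 
   S3   S4  S2 
   S4   S2  S5 
   S5   S6  S7 
   S6   S6  S5 
   S7   S8  S7 
 * S8   S6  S5 
(> = start, * = accepting)

start=S0 accept=S8 S0-a->S1 S0-b->S2 S1-a->S2 S1-b->S3 S2-a->S2 S2-b->S2 S3-a->S4 S3-b->S2 S4-a->S2 S4-b->S5 S5-a->S6 S5-b->S7 S6-a->S6 S6-b->S5 S7-a->S8 S7-b->S7 S8-a->S6 S8-b->S5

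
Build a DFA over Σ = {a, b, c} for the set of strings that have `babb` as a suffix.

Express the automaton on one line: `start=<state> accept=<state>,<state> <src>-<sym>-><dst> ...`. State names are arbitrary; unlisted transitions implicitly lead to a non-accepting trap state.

start=q0 accept=q4 q0-a->q0 q0-b->q1 q0-c->q0 q1-a->q2 q1-b->q1 q1-c->q0 q2-a->q0 q2-b->q3 q2-c->q0 q3-a->q2 q3-b->q4 q3-c->q0 q4-a->q2 q4-b->q1 q4-c->q0

Let each state record the length of the longest suffix of the input read so far that is also a prefix of `babb`. q1 means the last symbol is `b`; q2 means the last 2 symbols are `ba`; q3 means the last 3 symbols are `bab`; q4 means the last 4 symbols are `babb`. Accept only at q4, where the string currently ends in `babb`.
5 states suffice.
        a   b   c  
>  q0   q0  q1  q0 
   q1   q2  q1  q0 
   q2   q0  q3  q0 
   q3   q2  q4  q0 
 * q4   q2  q1  q0 
(> = start, * = accepting)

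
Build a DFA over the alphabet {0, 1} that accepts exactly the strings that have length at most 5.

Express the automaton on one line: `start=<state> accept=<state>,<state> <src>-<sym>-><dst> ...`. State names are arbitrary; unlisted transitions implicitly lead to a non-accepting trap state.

We only need to distinguish lengths 0, 1, …, 5, and '>5'. Chain q0 → q1 → q2 → q3 → q4 → q5 → q6 on every symbol, with q6 looping. Accepting states: {q0, q1, q2, q3, q4, q5}.
7 states suffice.
        0   1  
>* q0   q1  q1 
 * q1   q2  q2 
 * q2   q3  q3 
 * q3   q4  q4 
 * q4   q5  q5 
 * q5   q6  q6 
   q6   q6  q6 
(> = start, * = accepting)

start=q0 accept=q0,q1,q2,q3,q4,q5 q0-0->q1 q0-1->q1 q1-0->q2 q1-1->q2 q2-0->q3 q2-1->q3 q3-0->q4 q3-1->q4 q4-0->q5 q4-1->q5 q5-0->q6 q5-1->q6 q6-0->q6 q6-1->q6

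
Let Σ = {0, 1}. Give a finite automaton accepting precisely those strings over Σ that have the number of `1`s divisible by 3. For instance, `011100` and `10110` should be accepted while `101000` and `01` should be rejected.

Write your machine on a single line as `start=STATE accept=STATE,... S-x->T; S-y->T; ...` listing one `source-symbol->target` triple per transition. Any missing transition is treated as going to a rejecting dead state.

Keep the running count of `1`s modulo 3: each `1` advances along the cycle A → B → C → A while other symbols loop. Accept at A.
With 3 states:
       0  1 
>* A   A  B 
   B   B  C 
   C   C  A 
(> = start, * = accepting)

start=A; accept=A; A-0->A; A-1->B; B-0->B; B-1->C; C-0->C; C-1->A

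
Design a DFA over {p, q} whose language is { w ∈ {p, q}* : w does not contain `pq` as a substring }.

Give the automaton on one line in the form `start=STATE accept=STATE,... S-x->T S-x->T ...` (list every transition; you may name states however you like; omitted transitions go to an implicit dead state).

Track partial matches of the forbidden pattern `pq`. State C is a dead state reached once `pq` has occurred; every other state accepts. A means no part of `pq` is currently matched.
A 3-state machine:
       p  q 
>* A   B  A 
 * B   B  C 
   C   C  C 
(> = start, * = accepting)

start=A accept=A,B A-p->B A-q->A B-p->B B-q->C C-p->C C-q->C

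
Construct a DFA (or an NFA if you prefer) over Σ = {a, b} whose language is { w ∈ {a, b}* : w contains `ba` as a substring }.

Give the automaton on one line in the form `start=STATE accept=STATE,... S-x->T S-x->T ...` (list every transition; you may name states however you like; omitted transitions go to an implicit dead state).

start=q0 accept=q2 q0-a->q0 q0-b->q1 q1-a->q2 q1-b->q1 q2-a->q2 q2-b->q2

States q0..q1 record the length of the longest prefix of `ba` that matches the current input suffix. Reaching q2 means `ba` has been seen, and we stay there forever. Accept from q2.
A 3-state machine:
        a   b  
>  q0   q0  q1 
   q1   q2  q1 
 * q2   q2  q2 
(> = start, * = accepting)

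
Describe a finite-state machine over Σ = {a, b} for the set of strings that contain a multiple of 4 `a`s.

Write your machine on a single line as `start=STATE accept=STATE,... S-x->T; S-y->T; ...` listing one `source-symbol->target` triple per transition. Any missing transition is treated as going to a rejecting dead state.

start=q0; accept=q0; q0-a->q1; q0-b->q0; q1-a->q2; q1-b->q1; q2-a->q3; q2-b->q2; q3-a->q0; q3-b->q3

The only thing that matters is how many `a`s have appeared, reduced mod 4. Use one state per residue: q0 for 0, …, q3 for 3. Reading `a` moves to the next residue; anything else stays put. q0 is accepting.
A 4-state machine:
        a   b  
>* q0   q1  q0 
   q1   q2  q1 
   q2   q3  q2 
   q3   q0  q3 
(> = start, * = accepting)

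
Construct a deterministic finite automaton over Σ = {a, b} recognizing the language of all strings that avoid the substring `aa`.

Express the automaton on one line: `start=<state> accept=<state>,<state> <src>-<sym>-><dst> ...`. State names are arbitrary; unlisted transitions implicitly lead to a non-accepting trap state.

start=q0 accept=q0,q1 q0-a->q1 q0-b->q0 q1-a->q2 q1-b->q0 q2-a->q2 q2-b->q2

Track partial matches of the forbidden pattern `aa`. State q2 is a dead state reached once `aa` has occurred; every other state accepts. q0 means no part of `aa` is currently matched.
With 3 states:
        a   b  
>* q0   q1  q0 
 * q1   q2  q0 
   q2   q2  q2 
(> = start, * = accepting)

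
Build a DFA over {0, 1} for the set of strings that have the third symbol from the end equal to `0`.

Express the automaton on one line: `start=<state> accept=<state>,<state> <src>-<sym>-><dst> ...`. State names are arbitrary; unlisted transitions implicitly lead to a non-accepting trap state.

start=q0 accept=q7,q8,q9,q10 q0-0->q1 q0-1->q2 q1-0->q3 q1-1->q4 q2-0->q5 q2-1->q6 q3-0->q7 q3-1->q8 q4-0->q9 q4-1->q10 q5-0->q11 q5-1->q12 q6-0->q13 q6-1->q14 q7-0->q7 q7-1->q8 q8-0->q9 q8-1->q10 q9-0->q11 q9-1->q12 q10-0->q13 q10-1->q14 q11-0->q7 q11-1->q8 q12-0->q9 q12-1->q10 q13-0->q11 q13-1->q12 q14-0->q13 q14-1->q14

Because acceptance depends on a position counted from the end, the machine has to buffer the most recent 3 symbols. Make each state the string of the last up-to-3 symbols read; on input `x` shift the window left and append `x`. Accept when the buffered window has length 3 and begins with `0`.
A 15-state machine:
          0    1  
>  q0     q1   q2 
   q1     q3   q4 
   q2     q5   q6 
   q3     q7   q8 
   q4     q9  q10 
   q5    q11  q12 
   q6    q13  q14 
 * q7     q7   q8 
 * q8     q9  q10 
 * q9    q11  q12 
 * q10   q13  q14 
   q11    q7   q8 
   q12    q9  q10 
   q13   q11  q12 
   q14   q13  q14 
(> = start, * = accepting)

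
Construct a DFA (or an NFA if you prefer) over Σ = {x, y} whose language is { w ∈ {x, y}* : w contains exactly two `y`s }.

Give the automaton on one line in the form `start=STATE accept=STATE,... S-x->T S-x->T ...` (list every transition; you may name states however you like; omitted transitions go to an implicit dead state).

Only the number of `y`s matters, and only up to 3. Make a chain s0 → s1 → s2 → s3 advanced by each `y` (with s3 absorbing); every other symbol self-loops. The accepting set is {s2}.
4 states suffice.
        x   y  
>  s0   s0  s1 
   s1   s1  s2 
 * s2   s2  s3 
   s3   s3  s3 
(> = start, * = accepting)

start=s0 accept=s2 s0-x->s0 s0-y->s1 s1-x->s1 s1-y->s2 s2-x->s2 s2-y->s3 s3-x->s3 s3-y->s3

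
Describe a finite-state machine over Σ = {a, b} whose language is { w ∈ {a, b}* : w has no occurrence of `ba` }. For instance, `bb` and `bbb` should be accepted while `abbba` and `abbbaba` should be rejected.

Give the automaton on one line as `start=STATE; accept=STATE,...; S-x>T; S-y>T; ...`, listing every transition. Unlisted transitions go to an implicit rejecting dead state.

This is the complement of 'contains `ba`'. Use the same substring-matching states — S0 through S2 holding how much of `ba` has just been matched — but flip the accepting set: everything except the trap S2 accepts.
A 3-state machine:
        a   b  
>* S0   S0  S1 
 * S1   S2  S1 
   S2   S2  S2 
(> = start, * = accepting)

start=S0; accept=S0,S1; S0-a>S0; S0-b>S1; S1-a>S2; S1-b>S1; S2-a>S2; S2-b>S2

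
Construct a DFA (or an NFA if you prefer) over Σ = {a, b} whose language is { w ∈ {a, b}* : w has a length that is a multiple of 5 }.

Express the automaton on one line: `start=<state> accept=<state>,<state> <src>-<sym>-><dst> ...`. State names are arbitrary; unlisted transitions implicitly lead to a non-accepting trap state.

start=S0 accept=S0 S0-a->S1 S0-b->S1 S1-a->S2 S1-b->S2 S2-a->S3 S2-b->S3 S3-a->S4 S3-b->S4 S4-a->S0 S4-b->S0

Only the length mod 5 matters, so use a 5-cycle: from any state, every input symbol moves to the next state, wrapping S4 back to S0. Mark S0 accepting.
With 5 states:
        a   b  
>* S0   S1  S1 
   S1   S2  S2 
   S2   S3  S3 
   S3   S4  S4 
   S4   S0  S0 
(> = start, * = accepting)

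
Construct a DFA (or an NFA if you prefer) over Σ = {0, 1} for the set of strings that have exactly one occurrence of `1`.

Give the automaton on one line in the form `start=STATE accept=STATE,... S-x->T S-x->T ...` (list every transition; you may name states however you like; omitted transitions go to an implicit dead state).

start=s0 accept=s1 s0-0->s0 s0-1->s1 s1-0->s1 s1-1->s2 s2-0->s2 s2-1->s2

Count `1`s, saturating at 2: state s0 means no `1` yet, s1 means one `1` seen, s2 means more than one. Each `1` increments (capped at s2); other symbols loop. Accept from {s1}.
        0   1  
>  s0   s0  s1 
 * s1   s1  s2 
   s2   s2  s2 
(> = start, * = accepting)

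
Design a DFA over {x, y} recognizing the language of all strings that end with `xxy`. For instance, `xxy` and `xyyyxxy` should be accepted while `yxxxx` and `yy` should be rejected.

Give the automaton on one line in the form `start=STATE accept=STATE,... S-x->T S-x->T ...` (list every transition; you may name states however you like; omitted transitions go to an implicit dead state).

Remember how much of `xxy` the current input suffix matches. State q0 means no match yet; q1 means the last symbol is `x`; q2 means the last 2 symbols are `xx`; q3 means the last 3 symbols are `xxy`. Only q3 accepts. On a mismatch, fall back to the longest proper suffix that is still a prefix of `xxy`.
With 4 states:
        x   y  
>  q0   q1  q0 
   q1   q2  q0 
   q2   q2  q3 
 * q3   q1  q0 
(> = start, * = accepting)

start=q0 accept=q3 q0-x->q1 q0-y->q0 q1-x->q2 q1-y->q0 q2-x->q2 q2-y->q3 q3-x->q1 q3-y->q0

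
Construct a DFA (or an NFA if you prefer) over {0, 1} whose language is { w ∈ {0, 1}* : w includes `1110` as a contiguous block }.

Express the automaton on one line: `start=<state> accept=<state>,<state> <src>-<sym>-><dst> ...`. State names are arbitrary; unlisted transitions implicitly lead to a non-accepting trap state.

start=q0 accept=q4 q0-0->q0 q0-1->q1 q1-0->q0 q1-1->q2 q2-0->q0 q2-1->q3 q3-0->q4 q3-1->q3 q4-0->q4 q4-1->q4

States q0..q3 record the length of the longest prefix of `1110` that matches the current input suffix. Reaching q4 means `1110` has been seen, and we stay there forever. Accept from q4.
        0   1  
>  q0   q0  q1 
   q1   q0  q2 
   q2   q0  q3 
   q3   q4  q3 
 * q4   q4  q4 
(> = start, * = accepting)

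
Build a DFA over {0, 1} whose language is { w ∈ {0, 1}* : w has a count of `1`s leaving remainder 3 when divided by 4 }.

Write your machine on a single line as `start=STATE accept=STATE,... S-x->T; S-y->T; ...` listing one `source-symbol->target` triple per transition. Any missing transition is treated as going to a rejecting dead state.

The only thing that matters is how many `1`s have appeared, reduced mod 4. Use one state per residue: q0 for 0, …, q3 for 3. Reading `1` moves to the next residue; anything else stays put. q3 is accepting.
A 4-state machine:
        0   1  
>  q0   q0  q1 
   q1   q1  q2 
   q2   q2  q3 
 * q3   q3  q0 
(> = start, * = accepting)

start=q0; accept=q3; q0-0->q0; q0-1->q1; q1-0->q1; q1-1->q2; q2-0->q2; q2-1->q3; q3-0->q3; q3-1->q0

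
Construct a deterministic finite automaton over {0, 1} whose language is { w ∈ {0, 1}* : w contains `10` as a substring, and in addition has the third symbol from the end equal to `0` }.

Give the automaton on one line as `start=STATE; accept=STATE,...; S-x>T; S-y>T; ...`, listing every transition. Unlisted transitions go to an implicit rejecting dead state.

Handle the two conditions separately and then intersect. The first has 3 states tracking whether and how much of `10` has been seen; the second has 15 states tracking the last 3 symbols read. A product state is a pair (one from each), accepting exactly when both do. Minimizing collapses redundant product states.
With 11 states:
          0    1  
>  S0     S1   S2 
   S1     S1   S3 
   S2     S4   S2 
   S3     S5   S2 
   S4     S6   S7 
 * S5     S6   S7 
   S6     S8   S9 
   S7     S5  S10 
 * S8     S8   S9 
 * S9     S5  S10 
 * S10    S4   S2 
(> = start, * = accepting)

start=S0; accept=S5,S8,S9,S10; S0-0>S1; S0-1>S2; S1-0>S1; S1-1>S3; S2-0>S4; S2-1>S2; S3-0>S5; S3-1>S2; S4-0>S6; S4-1>S7; S5-0>S6; S5-1>S7; S6-0>S8; S6-1>S9; S7-0>S5; S7-1>S10; S8-0>S8; S8-1>S9; S9-0>S5; S9-1>S10; S10-0>S4; S10-1>S2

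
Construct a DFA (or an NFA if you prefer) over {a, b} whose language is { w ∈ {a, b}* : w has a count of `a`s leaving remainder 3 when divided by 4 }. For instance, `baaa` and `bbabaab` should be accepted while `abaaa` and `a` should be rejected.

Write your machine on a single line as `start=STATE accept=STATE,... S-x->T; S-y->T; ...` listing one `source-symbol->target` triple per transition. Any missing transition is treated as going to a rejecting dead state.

start=s0; accept=s3; s0-a->s1; s0-b->s0; s1-a->s2; s1-b->s1; s2-a->s3; s2-b->s2; s3-a->s0; s3-b->s3

Keep the running count of `a`s modulo 4: each `a` advances along the cycle s0 → s1 → s2 → s3 → s0 while other symbols loop. Accept at s3.
4 states suffice.
        a   b  
>  s0   s1  s0 
   s1   s2  s1 
   s2   s3  s2 
 * s3   s0  s3 
(> = start, * = accepting)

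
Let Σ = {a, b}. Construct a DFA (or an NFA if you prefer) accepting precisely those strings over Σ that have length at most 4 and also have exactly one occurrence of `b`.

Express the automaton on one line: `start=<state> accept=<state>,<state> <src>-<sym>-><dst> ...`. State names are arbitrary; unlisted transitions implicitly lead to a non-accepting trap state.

Handle the two conditions separately and then intersect. One (6 states) tracks the input length, saturating at 5; the other (3 states) tracks the count of `b`s, saturating at 2. Each combined state is a pair, one component from each; accept when both components accept. After merging equivalent states the machine shrinks.
        a   b  
>  q0   q1  q2 
   q1   q3  q4 
 * q2   q4  q5 
   q3   q6  q7 
 * q4   q7  q5 
   q5   q5  q5 
   q6   q5  q8 
 * q7   q8  q5 
 * q8   q5  q5 
(> = start, * = accepting)

start=q0 accept=q2,q4,q7,q8 q0-a->q1 q0-b->q2 q1-a->q3 q1-b->q4 q2-a->q4 q2-b->q5 q3-a->q6 q3-b->q7 q4-a->q7 q4-b->q5 q5-a->q5 q5-b->q5 q6-a->q5 q6-b->q8 q7-a->q8 q7-b->q5 q8-a->q5 q8-b->q5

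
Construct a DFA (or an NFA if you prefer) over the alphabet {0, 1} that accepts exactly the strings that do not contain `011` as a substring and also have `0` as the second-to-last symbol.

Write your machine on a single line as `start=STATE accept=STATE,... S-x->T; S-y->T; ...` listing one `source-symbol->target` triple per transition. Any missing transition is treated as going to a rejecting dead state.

start=A; accept=D,E; A-0->B; A-1->C; B-0->D; B-1->E; C-0->F; C-1->G; D-0->D; D-1->E; E-0->F; E-1->H; F-0->D; F-1->E; G-0->F; G-1->G; H-0->I; H-1->H; I-0->J; I-1->K; J-0->J; J-1->K; K-0->I; K-1->H

Handle the two conditions separately and then intersect. The first has 4 states tracking partial matches of the forbidden pattern `011`; the second has 7 states tracking the last 2 symbols read. A product state is a pair (one from each), accepting exactly when both do.
With 11 states:
       0  1 
>  A   B  C 
   B   D  E 
   C   F  G 
 * D   D  E 
 * E   F  H 
   F   D  E 
   G   F  G 
   H   I  H 
   I   J  K 
   J   J  K 
   K   I  H 
(> = start, * = accepting)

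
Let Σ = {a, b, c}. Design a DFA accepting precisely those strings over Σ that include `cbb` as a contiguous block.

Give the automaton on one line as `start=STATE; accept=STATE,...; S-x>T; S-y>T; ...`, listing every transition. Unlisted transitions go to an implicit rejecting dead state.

States q0..q2 record the length of the longest prefix of `cbb` that matches the current input suffix. Reaching q3 means `cbb` has been seen, and we stay there forever. Accept from q3.
A 4-state machine:
        a   b   c  
>  q0   q0  q0  q1 
   q1   q0  q2  q1 
   q2   q0  q3  q1 
 * q3   q3  q3  q3 
(> = start, * = accepting)

start=q0; accept=q3; q0-a>q0; q0-b>q0; q0-c>q1; q1-a>q0; q1-b>q2; q1-c>q1; q2-a>q0; q2-b>q3; q2-c>q1; q3-a>q3; q3-b>q3; q3-c>q3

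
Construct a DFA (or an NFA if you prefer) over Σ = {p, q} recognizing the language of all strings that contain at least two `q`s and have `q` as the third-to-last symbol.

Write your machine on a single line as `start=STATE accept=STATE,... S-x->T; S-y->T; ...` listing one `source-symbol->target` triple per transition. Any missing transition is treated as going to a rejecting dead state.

Handle the two conditions separately and then intersect. The first has 4 states tracking the count of `q`s, saturating at 3; the second has 15 states tracking the last 3 symbols read. A product state is a pair (one from each), accepting exactly when both do. Equivalent product states are then merged.
          p    q  
>  S0     S0   S1 
   S1     S2   S3 
   S2     S4   S5 
   S3     S6   S7 
   S4     S4   S8 
 * S5     S9   S3 
 * S6    S10   S5 
 * S7     S6   S7 
   S8     S9   S3 
   S9    S10   S5 
 * S10    S4   S8 
(> = start, * = accepting)

start=S0; accept=S5,S6,S7,S10; S0-p->S0; S0-q->S1; S1-p->S2; S1-q->S3; S2-p->S4; S2-q->S5; S3-p->S6; S3-q->S7; S4-p->S4; S4-q->S8; S5-p->S9; S5-q->S3; S6-p->S10; S6-q->S5; S7-p->S6; S7-q->S7; S8-p->S9; S8-q->S3; S9-p->S10; S9-q->S5; S10-p->S4; S10-q->S8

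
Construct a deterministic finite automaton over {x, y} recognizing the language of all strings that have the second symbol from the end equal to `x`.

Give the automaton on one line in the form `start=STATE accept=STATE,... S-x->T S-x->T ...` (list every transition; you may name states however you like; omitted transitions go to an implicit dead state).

A DFA must remember the last 2 symbols (since which symbol is second-to-last isn't known until the input ends). Use one state per possible window of the last ≤2 symbols; accept from those whose window starts with `x`.
With 7 states:
        x   y  
>  q0   q1  q2 
   q1   q3  q4 
   q2   q5  q6 
 * q3   q3  q4 
 * q4   q5  q6 
   q5   q3  q4 
   q6   q5  q6 
(> = start, * = accepting)

start=q0 accept=q3,q4 q0-x->q1 q0-y->q2 q1-x->q3 q1-y->q4 q2-x->q5 q2-y->q6 q3-x->q3 q3-y->q4 q4-x->q5 q4-y->q6 q5-x->q3 q5-y->q4 q6-x->q5 q6-y->q6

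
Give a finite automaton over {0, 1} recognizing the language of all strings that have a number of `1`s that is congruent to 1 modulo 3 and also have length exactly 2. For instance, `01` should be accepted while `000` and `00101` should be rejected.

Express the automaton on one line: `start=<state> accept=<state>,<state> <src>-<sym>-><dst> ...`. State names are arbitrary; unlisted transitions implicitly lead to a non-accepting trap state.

Handle the two conditions separately and then intersect. The first has 3 states tracking the count of `1`s modulo 3; the second has 4 states tracking the input length, saturating at 3. A product state is a pair (one from each), accepting exactly when both do.
       0  1 
>  A   B  C 
   B   D  E 
   C   E  F 
   D   G  H 
 * E   H  I 
   F   I  G 
   G   G  H 
   H   H  I 
   I   I  G 
(> = start, * = accepting)

start=A accept=E A-0->B A-1->C B-0->D B-1->E C-0->E C-1->F D-0->G D-1->H E-0->H E-1->I F-0->I F-1->G G-0->G G-1->H H-0->H H-1->I I-0->I I-1->G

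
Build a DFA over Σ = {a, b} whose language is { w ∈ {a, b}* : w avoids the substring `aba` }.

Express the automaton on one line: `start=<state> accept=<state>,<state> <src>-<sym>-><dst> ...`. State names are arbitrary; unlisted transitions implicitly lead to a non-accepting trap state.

start=q0 accept=q0,q1,q2 q0-a->q1 q0-b->q0 q1-a->q1 q1-b->q2 q2-a->q3 q2-b->q0 q3-a->q3 q3-b->q3

Track partial matches of the forbidden pattern `aba`. State q3 is a dead state reached once `aba` has occurred; every other state accepts. q0 means no part of `aba` is currently matched.
A 4-state machine:
        a   b  
>* q0   q1  q0 
 * q1   q1  q2 
 * q2   q3  q0 
   q3   q3  q3 
(> = start, * = accepting)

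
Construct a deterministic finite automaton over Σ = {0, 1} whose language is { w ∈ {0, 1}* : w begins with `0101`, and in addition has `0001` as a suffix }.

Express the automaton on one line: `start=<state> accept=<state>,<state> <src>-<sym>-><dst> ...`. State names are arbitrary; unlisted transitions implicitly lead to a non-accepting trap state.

start=q0 accept=q13 q0-0->q1 q0-1->q2 q1-0->q3 q1-1->q4 q2-0->q5 q2-1->q2 q3-0->q6 q3-1->q2 q4-0->q7 q4-1->q2 q5-0->q3 q5-1->q2 q6-0->q6 q6-1->q8 q7-0->q3 q7-1->q9 q8-0->q5 q8-1->q2 q9-0->q10 q9-1->q9 q10-0->q11 q10-1->q9 q11-0->q12 q11-1->q9 q12-0->q12 q12-1->q13 q13-0->q10 q13-1->q9

Run two small machines in parallel and take their product. One (6 states) tracks whether the input so far still matches the prefix `0101`; the other (5 states) tracks how much of the suffix `0001` has currently been matched. Each combined state is a pair, one component from each; accept when both components accept.
          0    1  
>  q0     q1   q2 
   q1     q3   q4 
   q2     q5   q2 
   q3     q6   q2 
   q4     q7   q2 
   q5     q3   q2 
   q6     q6   q8 
   q7     q3   q9 
   q8     q5   q2 
   q9    q10   q9 
   q10   q11   q9 
   q11   q12   q9 
   q12   q12  q13 
 * q13   q10   q9 
(> = start, * = accepting)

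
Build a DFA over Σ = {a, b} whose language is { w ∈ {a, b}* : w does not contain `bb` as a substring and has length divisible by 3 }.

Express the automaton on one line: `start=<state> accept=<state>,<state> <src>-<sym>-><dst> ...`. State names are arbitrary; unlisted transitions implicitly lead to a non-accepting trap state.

start=S0 accept=S0,S6 S0-a->S1 S0-b->S2 S1-a->S3 S1-b->S4 S2-a->S3 S2-b->S5 S3-a->S0 S3-b->S6 S4-a->S0 S4-b->S5 S5-a->S5 S5-b->S5 S6-a->S1 S6-b->S5

Run two small machines in parallel and take their product. The first has 3 states tracking partial matches of the forbidden pattern `bb`; the second has 3 states tracking the input length modulo 3. A product state is a pair (one from each), accepting exactly when both do. Equivalent product states are then merged.
7 states suffice.
        a   b  
>* S0   S1  S2 
   S1   S3  S4 
   S2   S3  S5 
   S3   S0  S6 
   S4   S0  S5 
   S5   S5  S5 
 * S6   S1  S5 
(> = start, * = accepting)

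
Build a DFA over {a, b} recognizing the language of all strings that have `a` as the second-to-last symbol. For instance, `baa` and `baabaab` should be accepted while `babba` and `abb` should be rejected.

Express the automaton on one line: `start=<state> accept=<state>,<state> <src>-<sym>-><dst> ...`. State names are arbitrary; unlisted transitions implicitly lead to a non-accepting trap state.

Because acceptance depends on a position counted from the end, the machine has to buffer the most recent 2 symbols. Make each state the string of the last up-to-2 symbols read; on input `x` shift the window left and append `x`. Accept when the buffered window has length 2 and begins with `a`.
With 7 states:
        a   b  
>  q0   q1  q2 
   q1   q3  q4 
   q2   q5  q6 
 * q3   q3  q4 
 * q4   q5  q6 
   q5   q3  q4 
   q6   q5  q6 
(> = start, * = accepting)

start=q0 accept=q3,q4 q0-a->q1 q0-b->q2 q1-a->q3 q1-b->q4 q2-a->q5 q2-b->q6 q3-a->q3 q3-b->q4 q4-a->q5 q4-b->q6 q5-a->q3 q5-b->q4 q6-a->q5 q6-b->q6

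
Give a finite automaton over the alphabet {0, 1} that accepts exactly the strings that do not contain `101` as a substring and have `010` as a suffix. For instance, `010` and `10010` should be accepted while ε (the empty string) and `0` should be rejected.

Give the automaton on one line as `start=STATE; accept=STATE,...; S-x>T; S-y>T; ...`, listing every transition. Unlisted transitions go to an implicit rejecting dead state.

Run two small machines in parallel and take their product. The first has 4 states tracking partial matches of the forbidden pattern `101`; the second has 4 states tracking how much of the suffix `010` has currently been matched. A product state is a pair (one from each), accepting exactly when both do.
With 10 states:
       0  1 
>  A   B  C 
   B   B  D 
   C   E  C 
   D   F  C 
   E   B  G 
 * F   B  G 
   G   H  I 
   H   J  G 
   I   J  I 
   J   J  G 
(> = start, * = accepting)

start=A; accept=F; A-0>B; A-1>C; B-0>B; B-1>D; C-0>E; C-1>C; D-0>F; D-1>C; E-0>B; E-1>G; F-0>B; F-1>G; G-0>H; G-1>I; H-0>J; H-1>G; I-0>J; I-1>I; J-0>J; J-1>G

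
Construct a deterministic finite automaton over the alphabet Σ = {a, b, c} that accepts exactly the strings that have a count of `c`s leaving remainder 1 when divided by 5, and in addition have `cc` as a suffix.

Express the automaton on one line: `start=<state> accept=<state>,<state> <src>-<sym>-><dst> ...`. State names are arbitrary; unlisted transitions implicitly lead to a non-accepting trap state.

Build one automaton per condition and run them in lockstep. One (5 states) tracks the count of `c`s modulo 5; the other (3 states) tracks how much of the suffix `cc` has currently been matched. Each combined state is a pair, one component from each; accept when both components accept.
With 15 states:
          a    b    c  
>  s0     s0   s0   s1 
   s1     s2   s2   s3 
   s2     s2   s2   s4 
   s3     s5   s5   s6 
   s4     s5   s5   s6 
   s5     s5   s5   s7 
   s6     s8   s8   s9 
   s7     s8   s8   s9 
   s8     s8   s8  s10 
   s9    s11  s11  s12 
   s10   s11  s11  s12 
   s11   s11  s11  s13 
   s12    s0   s0  s14 
   s13    s0   s0  s14 
 * s14    s2   s2   s3 
(> = start, * = accepting)

start=s0 accept=s14 s0-a->s0 s0-b->s0 s0-c->s1 s1-a->s2 s1-b->s2 s1-c->s3 s2-a->s2 s2-b->s2 s2-c->s4 s3-a->s5 s3-b->s5 s3-c->s6 s4-a->s5 s4-b->s5 s4-c->s6 s5-a->s5 s5-b->s5 s5-c->s7 s6-a->s8 s6-b->s8 s6-c->s9 s7-a->s8 s7-b->s8 s7-c->s9 s8-a->s8 s8-b->s8 s8-c->s10 s9-a->s11 s9-b->s11 s9-c->s12 s10-a->s11 s10-b->s11 s10-c->s12 s11-a->s11 s11-b->s11 s11-c->s13 s12-a->s0 s12-b->s0 s12-c->s14 s13-a->s0 s13-b->s0 s13-c->s14 s14-a->s2 s14-b->s2 s14-c->s3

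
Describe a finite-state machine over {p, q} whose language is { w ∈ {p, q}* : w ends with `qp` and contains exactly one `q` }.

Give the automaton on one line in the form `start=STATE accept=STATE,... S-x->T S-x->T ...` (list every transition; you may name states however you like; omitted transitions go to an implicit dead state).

Run two small machines in parallel and take their product. One (3 states) tracks how much of the suffix `qp` has currently been matched; the other (3 states) tracks the count of `q`s, saturating at 2. Each combined state is a pair, one component from each; accept when both components accept. Minimizing collapses redundant product states.
With 4 states:
        p   q  
>  s0   s0  s1 
   s1   s2  s3 
 * s2   s3  s3 
   s3   s3  s3 
(> = start, * = accepting)

start=s0 accept=s2 s0-p->s0 s0-q->s1 s1-p->s2 s1-q->s3 s2-p->s3 s2-q->s3 s3-p->s3 s3-q->s3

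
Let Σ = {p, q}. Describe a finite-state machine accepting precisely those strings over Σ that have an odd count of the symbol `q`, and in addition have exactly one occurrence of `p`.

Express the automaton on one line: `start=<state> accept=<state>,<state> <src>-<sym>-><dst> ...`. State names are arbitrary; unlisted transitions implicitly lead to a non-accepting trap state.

Build one automaton per condition and run them in lockstep. One (2 states) tracks the count of `q`s modulo 2; the other (3 states) tracks the count of `p`s, saturating at 2. Each combined state is a pair, one component from each; accept when both components accept.
With 6 states:
       p  q 
>  A   B  C 
   B   D  E 
   C   E  A 
   D   D  F 
 * E   F  B 
   F   F  D 
(> = start, * = accepting)

start=A accept=E A-p->B A-q->C B-p->D B-q->E C-p->E C-q->A D-p->D D-q->F E-p->F E-q->B F-p->F F-q->D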